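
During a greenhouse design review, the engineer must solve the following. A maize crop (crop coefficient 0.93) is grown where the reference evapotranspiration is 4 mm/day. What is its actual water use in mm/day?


ETc = Kc * ET0
    = 0.93 * 4
    = 3.72 mm/day


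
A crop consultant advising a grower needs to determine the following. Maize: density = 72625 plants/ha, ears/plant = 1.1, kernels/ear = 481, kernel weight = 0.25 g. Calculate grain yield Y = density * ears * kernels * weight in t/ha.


Y = density * ears * kernels * kw
  = 72625 * 1.1 * 481 * 0.25 g/ha
  = 9606471.88 g/ha
  = 9606.47 kg/ha = 9.61 t/ha


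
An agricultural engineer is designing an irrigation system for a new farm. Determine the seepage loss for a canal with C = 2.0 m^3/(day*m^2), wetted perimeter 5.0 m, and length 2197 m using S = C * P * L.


S = C * P * L
  = 2.0 * 5.0 * 2197
  = 21970 m^3/day


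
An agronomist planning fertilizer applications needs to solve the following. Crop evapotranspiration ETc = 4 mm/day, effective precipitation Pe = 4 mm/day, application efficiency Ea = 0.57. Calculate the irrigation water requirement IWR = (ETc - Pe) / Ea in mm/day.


IWR = (ETc - Pe) / Ea
    = (4 - 4) / 0.57
    = 0 / 0.57
    = 0 mm/day


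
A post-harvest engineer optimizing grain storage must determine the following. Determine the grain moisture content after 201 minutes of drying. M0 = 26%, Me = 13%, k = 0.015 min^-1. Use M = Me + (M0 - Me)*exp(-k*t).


M = Me + (M0 - Me) * e^(-k*t)
  = 13 + (26 - 13) * e^(-0.015*201)
  = 13 + 13 * e^(-3.015)
  = 13 + 13 * 0.04905
  = 13 + 0.6376
  = 13.64%


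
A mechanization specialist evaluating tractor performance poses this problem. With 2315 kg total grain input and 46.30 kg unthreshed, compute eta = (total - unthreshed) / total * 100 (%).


eta = (total - unthreshed) / total * 100
    = (2315 - 46.30) / 2315 * 100
    = 2268.70 / 2315 * 100
    = 98%


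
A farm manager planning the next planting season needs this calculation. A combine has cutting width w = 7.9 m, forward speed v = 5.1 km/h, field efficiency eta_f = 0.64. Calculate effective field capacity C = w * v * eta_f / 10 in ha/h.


C = w * v * eta_f / 10
  = 7.9 * 5.1 * 0.64 / 10
  = 25.79 / 10
  = 2.58 ha/h


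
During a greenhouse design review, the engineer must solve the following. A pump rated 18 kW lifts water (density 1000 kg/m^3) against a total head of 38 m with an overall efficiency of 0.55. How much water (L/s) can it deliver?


Q = (P * 1000 * eta) / (rho * g * H)
  = (18 * 1000 * 0.55) / (1000 * 9.81 * 38)
  = 9900 / 372780
  = 0.02656 m^3/s = 26.56 L/s


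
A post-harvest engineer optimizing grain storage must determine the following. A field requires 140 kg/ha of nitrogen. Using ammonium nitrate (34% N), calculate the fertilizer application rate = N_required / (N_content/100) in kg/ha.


Rate = N_required / (N_content / 100)
     = 140 / (34 / 100)
     = 140 / 0.34
     = 411.76 kg/ha


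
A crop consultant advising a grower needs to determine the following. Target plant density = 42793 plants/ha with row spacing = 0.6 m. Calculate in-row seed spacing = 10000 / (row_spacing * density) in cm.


spacing = 10000 / (row_sp * density)
        = 10000 / (0.6 * 42793)
        = 10000 / 25675.80
        = 0.38947 m = 38.95 cm


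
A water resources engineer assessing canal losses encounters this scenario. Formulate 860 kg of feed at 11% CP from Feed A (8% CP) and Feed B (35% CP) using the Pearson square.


parts_A = CP_b - target = 35 - 11 = 24
parts_B = target - CP_a = 11 - 8 = 3
total_parts = 24 + 3 = 27
Feed A = 860 * 24 / 27 = 764.44 kg
Feed B = 860 * 3 / 27 = 95.56 kg

764.44 kg


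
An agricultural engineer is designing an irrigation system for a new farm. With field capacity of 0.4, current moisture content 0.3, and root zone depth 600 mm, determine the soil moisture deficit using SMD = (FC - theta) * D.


SMD = (FC - theta) * D
    = (0.4 - 0.3) * 600
    = 0.100 * 600
    = 60 mm


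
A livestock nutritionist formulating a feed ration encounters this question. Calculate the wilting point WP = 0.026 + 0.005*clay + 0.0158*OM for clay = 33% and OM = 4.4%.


WP = 0.026 + 0.005*33 + 0.0158*4.4
   = 0.026 + 0.1650 + 0.0695
   = 0.2605


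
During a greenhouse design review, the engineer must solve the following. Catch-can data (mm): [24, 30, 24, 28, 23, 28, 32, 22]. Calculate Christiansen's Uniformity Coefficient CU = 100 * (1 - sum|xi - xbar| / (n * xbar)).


xbar = 211 / 8 = 26.375
sum|xi - xbar| = 25
CU = 100 * (1 - 25 / (8 * 26.375))
   = 100 * (1 - 0.1185)
   = 88.15%


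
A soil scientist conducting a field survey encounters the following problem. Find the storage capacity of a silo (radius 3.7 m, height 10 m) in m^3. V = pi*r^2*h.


V = pi * r^2 * h
  = pi * 3.7^2 * 10
  = pi * 13.69 * 10
  = 430.08 m^3


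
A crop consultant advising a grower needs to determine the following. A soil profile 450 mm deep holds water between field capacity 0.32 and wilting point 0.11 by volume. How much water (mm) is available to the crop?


AW = (FC - WP) * D
   = (0.32 - 0.11) * 450
   = 0.21 * 450
   = 94.50 mm


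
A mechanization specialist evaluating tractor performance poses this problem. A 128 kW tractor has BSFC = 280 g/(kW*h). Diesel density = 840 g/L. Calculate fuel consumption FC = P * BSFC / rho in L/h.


FC = P * BSFC / rho_fuel
   = 128 * 280 / 840
   = 35840 / 840
   = 42.67 L/h


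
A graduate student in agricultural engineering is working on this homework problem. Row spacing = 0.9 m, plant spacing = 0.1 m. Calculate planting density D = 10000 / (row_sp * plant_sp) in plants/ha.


D = 10000 / (row_sp * plant_sp)
  = 10000 / (0.9 * 0.1)
  = 10000 / 0.0900
  = 111111.11 plants/ha


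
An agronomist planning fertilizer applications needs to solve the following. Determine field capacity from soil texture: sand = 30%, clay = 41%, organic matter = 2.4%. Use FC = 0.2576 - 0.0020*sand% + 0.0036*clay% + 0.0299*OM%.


FC = 0.2576 - 0.0020*30 + 0.0036*41 + 0.0299*2.4
   = 0.2576 - 0.0600 + 0.1476 + 0.0718
   = 0.4170


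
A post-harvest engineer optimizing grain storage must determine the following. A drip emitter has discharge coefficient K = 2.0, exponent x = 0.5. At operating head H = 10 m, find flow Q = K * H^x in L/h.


Q = K * H^x
  = 2.0 * 10^0.5
  = 2.0 * 3.1623
  = 6.32 L/h


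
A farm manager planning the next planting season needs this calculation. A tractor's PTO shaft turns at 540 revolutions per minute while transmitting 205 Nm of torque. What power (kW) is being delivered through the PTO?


P = 2*pi*n*T / 60000
  = 2*pi * 540 * 205 / 60000
  = 695548.61 / 60000
  = 11.59 kW


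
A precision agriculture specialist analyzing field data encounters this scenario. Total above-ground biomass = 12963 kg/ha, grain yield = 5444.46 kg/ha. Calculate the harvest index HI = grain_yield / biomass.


HI = grain_yield / biomass
   = 5444.46 / 12963
   = 0.42


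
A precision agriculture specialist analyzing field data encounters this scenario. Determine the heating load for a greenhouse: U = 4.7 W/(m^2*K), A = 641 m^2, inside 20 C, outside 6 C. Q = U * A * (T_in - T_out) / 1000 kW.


dT = 20 - (6) = 14 K
Q = U * A * dT
  = 4.7 * 641 * 14
  = 42177.80 W = 42.18 kW


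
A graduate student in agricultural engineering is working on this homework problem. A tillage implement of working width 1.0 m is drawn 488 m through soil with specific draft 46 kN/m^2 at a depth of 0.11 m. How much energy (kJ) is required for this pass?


E = k * d * w * L
  = 46 * 0.11 * 1.0 * 488
  = 2469.28 kJ


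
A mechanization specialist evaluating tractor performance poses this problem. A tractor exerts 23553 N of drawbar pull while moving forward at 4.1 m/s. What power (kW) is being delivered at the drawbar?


P = F * v / 1000
  = 23553 * 4.1 / 1000
  = 96567.30 / 1000
  = 96.57 kW


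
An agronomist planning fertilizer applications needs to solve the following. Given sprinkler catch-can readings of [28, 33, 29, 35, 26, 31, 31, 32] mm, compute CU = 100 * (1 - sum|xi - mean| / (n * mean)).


xbar = 245 / 8 = 30.625
sum|xi - xbar| = 17.750
CU = 100 * (1 - 17.750 / (8 * 30.625))
   = 100 * (1 - 0.0724)
   = 92.76%


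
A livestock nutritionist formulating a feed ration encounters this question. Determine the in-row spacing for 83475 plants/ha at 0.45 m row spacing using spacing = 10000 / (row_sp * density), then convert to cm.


spacing = 10000 / (row_sp * density)
        = 10000 / (0.45 * 83475)
        = 10000 / 37563.75
        = 0.26621 m = 26.62 cm


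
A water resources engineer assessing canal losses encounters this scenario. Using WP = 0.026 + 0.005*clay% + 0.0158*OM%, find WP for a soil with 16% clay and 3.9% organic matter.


WP = 0.026 + 0.005*16 + 0.0158*3.9
   = 0.026 + 0.0800 + 0.0616
   = 0.1676


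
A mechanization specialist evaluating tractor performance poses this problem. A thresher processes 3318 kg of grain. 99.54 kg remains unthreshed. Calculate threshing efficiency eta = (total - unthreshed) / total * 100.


eta = (total - unthreshed) / total * 100
    = (3318 - 99.54) / 3318 * 100
    = 3218.46 / 3318 * 100
    = 97%


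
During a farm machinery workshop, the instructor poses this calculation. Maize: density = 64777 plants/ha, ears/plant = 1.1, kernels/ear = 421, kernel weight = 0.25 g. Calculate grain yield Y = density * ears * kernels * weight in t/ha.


Y = density * ears * kernels * kw
  = 64777 * 1.1 * 421 * 0.25 g/ha
  = 7499557.18 g/ha
  = 7499.56 kg/ha = 7.50 t/ha


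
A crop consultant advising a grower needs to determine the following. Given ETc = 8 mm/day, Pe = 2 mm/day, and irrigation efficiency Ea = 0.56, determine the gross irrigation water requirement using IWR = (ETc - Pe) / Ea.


IWR = (ETc - Pe) / Ea
    = (8 - 2) / 0.56
    = 6 / 0.56
    = 10.71 mm/day


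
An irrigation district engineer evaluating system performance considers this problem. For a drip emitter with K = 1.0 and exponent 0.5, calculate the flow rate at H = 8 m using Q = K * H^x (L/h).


Q = K * H^x
  = 1.0 * 8^0.5
  = 1.0 * 2.8284
  = 2.83 L/h


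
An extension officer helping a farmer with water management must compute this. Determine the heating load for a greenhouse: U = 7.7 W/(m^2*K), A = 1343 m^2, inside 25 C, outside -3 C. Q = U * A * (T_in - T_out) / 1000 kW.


dT = 25 - (-3) = 28 K
Q = U * A * dT
  = 7.7 * 1343 * 28
  = 289550.80 W = 289.55 kW


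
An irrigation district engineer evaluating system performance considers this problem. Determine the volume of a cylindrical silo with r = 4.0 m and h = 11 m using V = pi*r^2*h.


V = pi * r^2 * h
  = pi * 4.0^2 * 11
  = pi * 16 * 11
  = 552.92 m^3


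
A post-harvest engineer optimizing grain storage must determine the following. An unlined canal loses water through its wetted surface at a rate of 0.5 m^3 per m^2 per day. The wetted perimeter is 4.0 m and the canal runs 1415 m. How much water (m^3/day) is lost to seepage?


S = C * P * L
  = 0.5 * 4.0 * 1415
  = 2830 m^3/day


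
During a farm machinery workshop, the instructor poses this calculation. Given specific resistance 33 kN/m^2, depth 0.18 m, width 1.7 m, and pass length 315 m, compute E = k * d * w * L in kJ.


E = k * d * w * L
  = 33 * 0.18 * 1.7 * 315
  = 3180.87 kJ


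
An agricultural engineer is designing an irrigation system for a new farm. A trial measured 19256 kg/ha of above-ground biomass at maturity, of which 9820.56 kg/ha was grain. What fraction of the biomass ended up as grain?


HI = grain_yield / biomass
   = 9820.56 / 19256
   = 0.51


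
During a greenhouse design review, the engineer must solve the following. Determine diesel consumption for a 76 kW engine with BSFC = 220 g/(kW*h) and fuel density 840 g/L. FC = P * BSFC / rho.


FC = P * BSFC / rho_fuel
   = 76 * 220 / 840
   = 16720 / 840
   = 19.90 L/h


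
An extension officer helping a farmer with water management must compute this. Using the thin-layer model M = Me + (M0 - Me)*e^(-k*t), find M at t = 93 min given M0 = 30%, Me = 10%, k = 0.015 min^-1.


M = Me + (M0 - Me) * e^(-k*t)
  = 10 + (30 - 10) * e^(-0.015*93)
  = 10 + 20 * e^(-1.395)
  = 10 + 20 * 0.24783
  = 10 + 4.9567
  = 14.96%


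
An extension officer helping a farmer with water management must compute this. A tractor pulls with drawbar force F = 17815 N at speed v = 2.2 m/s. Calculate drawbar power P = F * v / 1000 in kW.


P = F * v / 1000
  = 17815 * 2.2 / 1000
  = 39193 / 1000
  = 39.19 kW


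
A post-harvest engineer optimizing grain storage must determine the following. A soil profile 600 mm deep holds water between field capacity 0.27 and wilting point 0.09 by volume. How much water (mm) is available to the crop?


AW = (FC - WP) * D
   = (0.27 - 0.09) * 600
   = 0.18 * 600
   = 108 mm


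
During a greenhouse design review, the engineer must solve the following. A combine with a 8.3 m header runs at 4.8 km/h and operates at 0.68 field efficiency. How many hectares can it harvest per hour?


C = w * v * eta_f / 10
  = 8.3 * 4.8 * 0.68 / 10
  = 27.09 / 10
  = 2.71 ha/h


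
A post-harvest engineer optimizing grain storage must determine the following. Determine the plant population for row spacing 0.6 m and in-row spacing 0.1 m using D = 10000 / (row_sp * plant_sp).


D = 10000 / (row_sp * plant_sp)
  = 10000 / (0.6 * 0.1)
  = 10000 / 0.0600
  = 166666.67 plants/ha


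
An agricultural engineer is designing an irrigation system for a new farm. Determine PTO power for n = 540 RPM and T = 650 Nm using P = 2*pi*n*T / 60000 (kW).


P = 2*pi*n*T / 60000
  = 2*pi * 540 * 650 / 60000
  = 2205398.04 / 60000
  = 36.76 kW


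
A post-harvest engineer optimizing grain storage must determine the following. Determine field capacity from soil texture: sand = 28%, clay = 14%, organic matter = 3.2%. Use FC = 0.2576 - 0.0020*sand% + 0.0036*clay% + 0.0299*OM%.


FC = 0.2576 - 0.0020*28 + 0.0036*14 + 0.0299*3.2
   = 0.2576 - 0.0560 + 0.0504 + 0.0957
   = 0.3477


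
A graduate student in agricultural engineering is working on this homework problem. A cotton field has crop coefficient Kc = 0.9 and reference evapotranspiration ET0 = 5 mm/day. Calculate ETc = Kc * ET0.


ETc = Kc * ET0
    = 0.9 * 5
    = 4.50 mm/day


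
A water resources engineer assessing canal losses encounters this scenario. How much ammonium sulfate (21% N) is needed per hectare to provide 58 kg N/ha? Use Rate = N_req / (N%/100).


Rate = N_required / (N_content / 100)
     = 58 / (21 / 100)
     = 58 / 0.21
     = 276.19 kg/ha


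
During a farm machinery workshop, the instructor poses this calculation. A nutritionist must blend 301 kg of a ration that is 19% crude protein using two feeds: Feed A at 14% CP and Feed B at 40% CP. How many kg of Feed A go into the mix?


parts_A = CP_b - target = 40 - 19 = 21
parts_B = target - CP_a = 19 - 14 = 5
total_parts = 21 + 5 = 26
Feed A = 301 * 21 / 26 = 243.12 kg
Feed B = 301 * 5 / 26 = 57.88 kg

243.12 kg


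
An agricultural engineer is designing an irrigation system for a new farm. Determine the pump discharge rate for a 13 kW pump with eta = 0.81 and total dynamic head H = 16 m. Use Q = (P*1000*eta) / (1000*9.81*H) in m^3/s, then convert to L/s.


Q = (P * 1000 * eta) / (rho * g * H)
  = (13 * 1000 * 0.81) / (1000 * 9.81 * 16)
  = 10530 / 156960
  = 0.06709 m^3/s = 67.09 L/s


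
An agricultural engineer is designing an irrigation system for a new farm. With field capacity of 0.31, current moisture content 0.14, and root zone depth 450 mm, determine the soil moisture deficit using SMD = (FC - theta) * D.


SMD = (FC - theta) * D
    = (0.31 - 0.14) * 450
    = 0.170 * 450
    = 76.50 mm


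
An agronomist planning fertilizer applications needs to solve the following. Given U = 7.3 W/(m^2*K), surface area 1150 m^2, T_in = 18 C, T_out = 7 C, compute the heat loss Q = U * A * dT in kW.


dT = 18 - (7) = 11 K
Q = U * A * dT
  = 7.3 * 1150 * 11
  = 92345 W = 92.35 kW


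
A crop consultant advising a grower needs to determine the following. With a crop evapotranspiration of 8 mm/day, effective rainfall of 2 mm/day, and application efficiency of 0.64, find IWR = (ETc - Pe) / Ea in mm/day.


IWR = (ETc - Pe) / Ea
    = (8 - 2) / 0.64
    = 6 / 0.64
    = 9.38 mm/day


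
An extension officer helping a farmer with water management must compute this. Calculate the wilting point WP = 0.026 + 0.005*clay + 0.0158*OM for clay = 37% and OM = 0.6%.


WP = 0.026 + 0.005*37 + 0.0158*0.6
   = 0.026 + 0.1850 + 0.0095
   = 0.2205


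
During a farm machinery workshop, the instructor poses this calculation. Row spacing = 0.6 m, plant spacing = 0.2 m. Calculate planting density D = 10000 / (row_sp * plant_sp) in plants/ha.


D = 10000 / (row_sp * plant_sp)
  = 10000 / (0.6 * 0.2)
  = 10000 / 0.1200
  = 83333.33 plants/ha


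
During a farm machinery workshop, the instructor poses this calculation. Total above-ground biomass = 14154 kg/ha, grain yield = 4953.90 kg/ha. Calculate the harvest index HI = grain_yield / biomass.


HI = grain_yield / biomass
   = 4953.90 / 14154
   = 0.35


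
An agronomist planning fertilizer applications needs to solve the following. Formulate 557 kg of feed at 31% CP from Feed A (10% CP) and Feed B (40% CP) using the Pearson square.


parts_A = CP_b - target = 40 - 31 = 9
parts_B = target - CP_a = 31 - 10 = 21
total_parts = 9 + 21 = 30
Feed A = 557 * 9 / 30 = 167.10 kg
Feed B = 557 * 21 / 30 = 389.90 kg

167.10 kg


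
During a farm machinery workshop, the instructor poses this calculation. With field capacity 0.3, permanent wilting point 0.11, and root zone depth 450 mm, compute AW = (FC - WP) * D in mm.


AW = (FC - WP) * D
   = (0.3 - 0.11) * 450
   = 0.19 * 450
   = 85.50 mm


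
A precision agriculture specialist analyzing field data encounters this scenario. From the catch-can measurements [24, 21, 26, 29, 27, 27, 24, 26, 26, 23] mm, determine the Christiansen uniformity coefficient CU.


xbar = 253 / 10 = 25.300
sum|xi - xbar| = 18.400
CU = 100 * (1 - 18.400 / (10 * 25.300))
   = 100 * (1 - 0.0727)
   = 92.73%


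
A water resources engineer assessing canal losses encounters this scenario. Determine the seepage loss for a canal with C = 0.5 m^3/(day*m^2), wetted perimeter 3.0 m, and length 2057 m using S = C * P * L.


S = C * P * L
  = 0.5 * 3.0 * 2057
  = 3085.50 m^3/day


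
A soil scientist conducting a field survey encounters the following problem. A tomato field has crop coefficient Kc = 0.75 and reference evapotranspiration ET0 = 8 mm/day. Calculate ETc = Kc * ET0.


ETc = Kc * ET0
    = 0.75 * 8
    = 6 mm/day


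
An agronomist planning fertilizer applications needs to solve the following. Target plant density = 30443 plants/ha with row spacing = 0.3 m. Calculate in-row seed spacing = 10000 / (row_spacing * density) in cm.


spacing = 10000 / (row_sp * density)
        = 10000 / (0.3 * 30443)
        = 10000 / 9132.90
        = 1.09494 m = 109.49 cm


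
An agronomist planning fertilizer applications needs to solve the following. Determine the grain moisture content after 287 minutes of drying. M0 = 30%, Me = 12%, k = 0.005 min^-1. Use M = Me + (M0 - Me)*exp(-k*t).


M = Me + (M0 - Me) * e^(-k*t)
  = 12 + (30 - 12) * e^(-0.005*287)
  = 12 + 18 * e^(-1.435)
  = 12 + 18 * 0.23812
  = 12 + 4.2861
  = 16.29%


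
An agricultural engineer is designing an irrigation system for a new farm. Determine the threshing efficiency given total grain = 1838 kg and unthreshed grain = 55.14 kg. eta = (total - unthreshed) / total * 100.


eta = (total - unthreshed) / total * 100
    = (1838 - 55.14) / 1838 * 100
    = 1782.86 / 1838 * 100
    = 97%


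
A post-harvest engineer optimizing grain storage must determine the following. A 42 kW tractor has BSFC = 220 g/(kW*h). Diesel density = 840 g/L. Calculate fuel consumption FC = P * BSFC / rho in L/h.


FC = P * BSFC / rho_fuel
   = 42 * 220 / 840
   = 9240 / 840
   = 11 L/h


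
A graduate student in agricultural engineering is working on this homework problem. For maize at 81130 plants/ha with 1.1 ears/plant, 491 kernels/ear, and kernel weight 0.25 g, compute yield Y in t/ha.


Y = density * ears * kernels * kw
  = 81130 * 1.1 * 491 * 0.25 g/ha
  = 10954578.25 g/ha
  = 10954.58 kg/ha = 10.95 t/ha


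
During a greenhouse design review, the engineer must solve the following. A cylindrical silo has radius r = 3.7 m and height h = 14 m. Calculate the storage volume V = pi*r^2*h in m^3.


V = pi * r^2 * h
  = pi * 3.7^2 * 14
  = pi * 13.69 * 14
  = 602.12 m^3


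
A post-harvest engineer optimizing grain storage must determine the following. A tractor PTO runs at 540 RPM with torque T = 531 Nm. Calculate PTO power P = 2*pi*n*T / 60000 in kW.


P = 2*pi*n*T / 60000
  = 2*pi * 540 * 531 / 60000
  = 1801640.55 / 60000
  = 30.03 kW


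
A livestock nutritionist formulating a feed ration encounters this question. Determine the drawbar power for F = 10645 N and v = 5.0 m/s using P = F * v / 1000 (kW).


P = F * v / 1000
  = 10645 * 5.0 / 1000
  = 53225 / 1000
  = 53.23 kW


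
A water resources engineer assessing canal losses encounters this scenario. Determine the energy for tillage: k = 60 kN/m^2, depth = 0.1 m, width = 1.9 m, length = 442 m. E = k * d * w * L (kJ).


E = k * d * w * L
  = 60 * 0.1 * 1.9 * 442
  = 5038.80 kJ


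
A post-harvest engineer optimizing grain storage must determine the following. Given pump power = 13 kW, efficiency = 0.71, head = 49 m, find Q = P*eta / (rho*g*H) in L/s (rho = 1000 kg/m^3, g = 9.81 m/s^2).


Q = (P * 1000 * eta) / (rho * g * H)
  = (13 * 1000 * 0.71) / (1000 * 9.81 * 49)
  = 9230 / 480690
  = 0.01920 m^3/s = 19.20 L/s


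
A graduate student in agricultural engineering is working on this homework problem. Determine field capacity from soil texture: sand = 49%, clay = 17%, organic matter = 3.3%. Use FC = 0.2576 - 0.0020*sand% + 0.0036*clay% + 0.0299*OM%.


FC = 0.2576 - 0.0020*49 + 0.0036*17 + 0.0299*3.3
   = 0.2576 - 0.0980 + 0.0612 + 0.0987
   = 0.3195


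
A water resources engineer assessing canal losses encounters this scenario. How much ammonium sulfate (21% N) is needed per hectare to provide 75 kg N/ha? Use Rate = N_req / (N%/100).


Rate = N_required / (N_content / 100)
     = 75 / (21 / 100)
     = 75 / 0.21
     = 357.14 kg/ha


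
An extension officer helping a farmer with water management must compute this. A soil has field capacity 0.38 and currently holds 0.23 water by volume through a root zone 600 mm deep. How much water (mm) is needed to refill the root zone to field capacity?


SMD = (FC - theta) * D
    = (0.38 - 0.23) * 600
    = 0.150 * 600
    = 90 mm


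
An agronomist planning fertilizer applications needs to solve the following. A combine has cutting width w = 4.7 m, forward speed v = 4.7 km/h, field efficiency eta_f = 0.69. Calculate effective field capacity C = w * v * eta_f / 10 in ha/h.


C = w * v * eta_f / 10
  = 4.7 * 4.7 * 0.69 / 10
  = 15.24 / 10
  = 1.52 ha/h


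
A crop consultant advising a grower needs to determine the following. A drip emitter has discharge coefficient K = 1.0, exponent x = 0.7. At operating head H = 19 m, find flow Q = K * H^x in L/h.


Q = K * H^x
  = 1.0 * 19^0.7
  = 1.0 * 7.8547
  = 7.85 L/h


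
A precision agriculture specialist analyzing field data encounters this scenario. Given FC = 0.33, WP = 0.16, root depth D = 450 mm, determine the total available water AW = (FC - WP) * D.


AW = (FC - WP) * D
   = (0.33 - 0.16) * 450
   = 0.17 * 450
   = 76.50 mm


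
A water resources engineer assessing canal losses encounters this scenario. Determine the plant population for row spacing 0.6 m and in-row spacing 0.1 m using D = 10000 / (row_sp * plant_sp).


D = 10000 / (row_sp * plant_sp)
  = 10000 / (0.6 * 0.1)
  = 10000 / 0.0600
  = 166666.67 plants/ha


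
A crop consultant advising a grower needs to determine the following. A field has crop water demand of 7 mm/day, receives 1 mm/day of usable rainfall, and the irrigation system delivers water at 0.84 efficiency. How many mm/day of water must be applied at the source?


IWR = (ETc - Pe) / Ea
    = (7 - 1) / 0.84
    = 6 / 0.84
    = 7.14 mm/day


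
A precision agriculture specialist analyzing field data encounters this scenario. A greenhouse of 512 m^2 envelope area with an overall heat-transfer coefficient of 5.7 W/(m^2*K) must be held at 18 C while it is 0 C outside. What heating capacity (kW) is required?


dT = 18 - (0) = 18 K
Q = U * A * dT
  = 5.7 * 512 * 18
  = 52531.20 W = 52.53 kW


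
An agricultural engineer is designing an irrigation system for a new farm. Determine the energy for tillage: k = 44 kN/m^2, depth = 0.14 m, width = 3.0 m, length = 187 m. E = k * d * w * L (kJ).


E = k * d * w * L
  = 44 * 0.14 * 3.0 * 187
  = 3455.76 kJ


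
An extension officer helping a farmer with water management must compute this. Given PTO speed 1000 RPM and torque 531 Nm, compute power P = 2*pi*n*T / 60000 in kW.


P = 2*pi*n*T / 60000
  = 2*pi * 1000 * 531 / 60000
  = 3336371.40 / 60000
  = 55.61 kW


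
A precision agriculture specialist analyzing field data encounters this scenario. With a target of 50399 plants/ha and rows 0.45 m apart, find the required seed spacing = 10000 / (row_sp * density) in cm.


spacing = 10000 / (row_sp * density)
        = 10000 / (0.45 * 50399)
        = 10000 / 22679.55
        = 0.44093 m = 44.09 cm


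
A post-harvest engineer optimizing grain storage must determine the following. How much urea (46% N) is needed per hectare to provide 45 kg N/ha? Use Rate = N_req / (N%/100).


Rate = N_required / (N_content / 100)
     = 45 / (46 / 100)
     = 45 / 0.46
     = 97.83 kg/ha


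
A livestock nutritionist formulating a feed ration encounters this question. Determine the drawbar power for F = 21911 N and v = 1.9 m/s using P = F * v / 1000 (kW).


P = F * v / 1000
  = 21911 * 1.9 / 1000
  = 41630.90 / 1000
  = 41.63 kW


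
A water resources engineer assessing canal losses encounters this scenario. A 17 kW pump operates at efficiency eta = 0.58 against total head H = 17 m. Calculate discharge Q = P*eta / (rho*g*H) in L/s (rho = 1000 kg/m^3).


Q = (P * 1000 * eta) / (rho * g * H)
  = (17 * 1000 * 0.58) / (1000 * 9.81 * 17)
  = 9860 / 166770
  = 0.05912 m^3/s = 59.12 L/s


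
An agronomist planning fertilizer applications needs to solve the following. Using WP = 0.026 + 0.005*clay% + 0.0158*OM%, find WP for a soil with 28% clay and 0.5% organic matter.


WP = 0.026 + 0.005*28 + 0.0158*0.5
   = 0.026 + 0.1400 + 0.0079
   = 0.1739


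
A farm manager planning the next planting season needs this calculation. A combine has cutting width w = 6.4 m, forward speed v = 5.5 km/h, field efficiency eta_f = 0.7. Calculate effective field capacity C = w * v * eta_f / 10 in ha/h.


C = w * v * eta_f / 10
  = 6.4 * 5.5 * 0.7 / 10
  = 24.64 / 10
  = 2.46 ha/h


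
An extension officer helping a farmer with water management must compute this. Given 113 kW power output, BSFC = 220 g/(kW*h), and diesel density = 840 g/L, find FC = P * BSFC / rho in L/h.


FC = P * BSFC / rho_fuel
   = 113 * 220 / 840
   = 24860 / 840
   = 29.60 L/h


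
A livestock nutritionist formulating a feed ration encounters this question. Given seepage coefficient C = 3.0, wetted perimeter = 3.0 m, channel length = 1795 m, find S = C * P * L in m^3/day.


S = C * P * L
  = 3.0 * 3.0 * 1795
  = 16155 m^3/day


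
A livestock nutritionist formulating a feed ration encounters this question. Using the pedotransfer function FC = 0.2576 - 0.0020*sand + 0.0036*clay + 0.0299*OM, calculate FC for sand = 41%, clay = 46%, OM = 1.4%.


FC = 0.2576 - 0.0020*41 + 0.0036*46 + 0.0299*1.4
   = 0.2576 - 0.0820 + 0.1656 + 0.0419
   = 0.3831


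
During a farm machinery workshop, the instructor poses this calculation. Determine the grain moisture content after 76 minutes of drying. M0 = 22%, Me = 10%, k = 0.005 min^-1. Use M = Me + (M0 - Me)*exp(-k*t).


M = Me + (M0 - Me) * e^(-k*t)
  = 10 + (22 - 10) * e^(-0.005*76)
  = 10 + 12 * e^(-0.380)
  = 10 + 12 * 0.68386
  = 10 + 8.2063
  = 18.21%


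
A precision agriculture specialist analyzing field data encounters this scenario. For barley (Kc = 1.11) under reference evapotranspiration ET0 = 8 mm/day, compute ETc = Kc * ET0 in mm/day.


ETc = Kc * ET0
    = 1.11 * 8
    = 8.88 mm/day


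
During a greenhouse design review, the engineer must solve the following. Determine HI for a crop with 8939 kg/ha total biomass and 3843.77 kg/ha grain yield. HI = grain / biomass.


HI = grain_yield / biomass
   = 3843.77 / 8939
   = 0.43


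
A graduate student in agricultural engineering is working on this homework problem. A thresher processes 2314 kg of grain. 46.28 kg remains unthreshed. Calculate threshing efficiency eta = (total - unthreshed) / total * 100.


eta = (total - unthreshed) / total * 100
    = (2314 - 46.28) / 2314 * 100
    = 2267.72 / 2314 * 100
    = 98%


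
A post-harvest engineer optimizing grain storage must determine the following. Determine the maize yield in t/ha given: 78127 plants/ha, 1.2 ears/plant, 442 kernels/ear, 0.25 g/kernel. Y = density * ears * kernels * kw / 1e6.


Y = density * ears * kernels * kw
  = 78127 * 1.2 * 442 * 0.25 g/ha
  = 10359640.20 g/ha
  = 10359.64 kg/ha = 10.36 t/ha


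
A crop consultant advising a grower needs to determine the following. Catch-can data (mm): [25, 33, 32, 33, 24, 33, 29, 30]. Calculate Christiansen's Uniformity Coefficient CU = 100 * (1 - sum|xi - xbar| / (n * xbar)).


xbar = 239 / 8 = 29.875
sum|xi - xbar| = 23.250
CU = 100 * (1 - 23.250 / (8 * 29.875))
   = 100 * (1 - 0.0973)
   = 90.27%


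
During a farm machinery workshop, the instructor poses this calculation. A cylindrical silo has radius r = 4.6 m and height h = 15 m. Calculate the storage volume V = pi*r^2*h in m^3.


V = pi * r^2 * h
  = pi * 4.6^2 * 15
  = pi * 21.16 * 15
  = 997.14 m^3


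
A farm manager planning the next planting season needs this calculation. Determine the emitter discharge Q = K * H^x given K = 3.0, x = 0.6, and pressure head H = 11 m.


Q = K * H^x
  = 3.0 * 11^0.6
  = 3.0 * 4.2154
  = 12.65 L/h


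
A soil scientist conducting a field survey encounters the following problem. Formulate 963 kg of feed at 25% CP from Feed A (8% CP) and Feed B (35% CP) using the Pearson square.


parts_A = CP_b - target = 35 - 25 = 10
parts_B = target - CP_a = 25 - 8 = 17
total_parts = 10 + 17 = 27
Feed A = 963 * 10 / 27 = 356.67 kg
Feed B = 963 * 17 / 27 = 606.33 kg

356.67 kg


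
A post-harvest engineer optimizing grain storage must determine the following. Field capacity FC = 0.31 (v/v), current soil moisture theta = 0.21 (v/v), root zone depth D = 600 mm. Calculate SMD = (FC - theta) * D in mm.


SMD = (FC - theta) * D
    = (0.31 - 0.21) * 600
    = 0.100 * 600
    = 60 mm


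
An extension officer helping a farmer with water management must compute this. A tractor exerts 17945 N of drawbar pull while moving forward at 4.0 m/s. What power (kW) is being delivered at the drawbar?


P = F * v / 1000
  = 17945 * 4.0 / 1000
  = 71780 / 1000
  = 71.78 kW


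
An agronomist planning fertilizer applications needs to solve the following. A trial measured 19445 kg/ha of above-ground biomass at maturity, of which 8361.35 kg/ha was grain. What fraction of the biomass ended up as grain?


HI = grain_yield / biomass
   = 8361.35 / 19445
   = 0.43


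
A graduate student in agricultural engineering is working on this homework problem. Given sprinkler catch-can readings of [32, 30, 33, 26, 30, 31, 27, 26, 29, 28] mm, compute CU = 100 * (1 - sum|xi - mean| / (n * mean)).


xbar = 292 / 10 = 29.200
sum|xi - xbar| = 20
CU = 100 * (1 - 20 / (10 * 29.200))
   = 100 * (1 - 0.0685)
   = 93.15%


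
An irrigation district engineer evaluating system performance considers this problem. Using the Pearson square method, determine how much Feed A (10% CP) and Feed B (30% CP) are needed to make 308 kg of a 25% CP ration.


parts_A = CP_b - target = 30 - 25 = 5
parts_B = target - CP_a = 25 - 10 = 15
total_parts = 5 + 15 = 20
Feed A = 308 * 5 / 20 = 77 kg
Feed B = 308 * 15 / 20 = 231 kg

77 kg


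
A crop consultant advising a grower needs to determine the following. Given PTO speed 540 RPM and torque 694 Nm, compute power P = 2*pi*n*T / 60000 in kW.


P = 2*pi*n*T / 60000
  = 2*pi * 540 * 694 / 60000
  = 2354686.53 / 60000
  = 39.24 kW


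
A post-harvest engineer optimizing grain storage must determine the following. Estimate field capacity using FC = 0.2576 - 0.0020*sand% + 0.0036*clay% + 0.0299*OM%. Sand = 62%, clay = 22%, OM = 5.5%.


FC = 0.2576 - 0.0020*62 + 0.0036*22 + 0.0299*5.5
   = 0.2576 - 0.1240 + 0.0792 + 0.1645
   = 0.3773


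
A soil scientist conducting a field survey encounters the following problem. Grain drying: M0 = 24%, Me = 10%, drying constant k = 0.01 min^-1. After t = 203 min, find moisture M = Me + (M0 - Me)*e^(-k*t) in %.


M = Me + (M0 - Me) * e^(-k*t)
  = 10 + (24 - 10) * e^(-0.01*203)
  = 10 + 14 * e^(-2.030)
  = 10 + 14 * 0.13134
  = 10 + 1.8387
  = 11.84%


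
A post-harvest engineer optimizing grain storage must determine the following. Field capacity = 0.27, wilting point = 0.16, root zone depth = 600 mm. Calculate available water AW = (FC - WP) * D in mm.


AW = (FC - WP) * D
   = (0.27 - 0.16) * 600
   = 0.11 * 600
   = 66 mm


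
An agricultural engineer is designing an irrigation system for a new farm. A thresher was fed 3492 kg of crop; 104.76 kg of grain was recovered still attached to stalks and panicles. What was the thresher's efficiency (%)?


eta = (total - unthreshed) / total * 100
    = (3492 - 104.76) / 3492 * 100
    = 3387.24 / 3492 * 100
    = 97%


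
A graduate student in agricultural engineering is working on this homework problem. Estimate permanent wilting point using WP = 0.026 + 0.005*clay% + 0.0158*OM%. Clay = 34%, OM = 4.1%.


WP = 0.026 + 0.005*34 + 0.0158*4.1
   = 0.026 + 0.1700 + 0.0648
   = 0.2608


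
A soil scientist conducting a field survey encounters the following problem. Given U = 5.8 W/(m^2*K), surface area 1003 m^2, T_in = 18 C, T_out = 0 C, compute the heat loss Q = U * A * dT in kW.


dT = 18 - (0) = 18 K
Q = U * A * dT
  = 5.8 * 1003 * 18
  = 104713.20 W = 104.71 kW


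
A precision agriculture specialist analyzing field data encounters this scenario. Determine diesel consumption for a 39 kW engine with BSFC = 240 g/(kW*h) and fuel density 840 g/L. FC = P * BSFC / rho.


FC = P * BSFC / rho_fuel
   = 39 * 240 / 840
   = 9360 / 840
   = 11.14 L/h


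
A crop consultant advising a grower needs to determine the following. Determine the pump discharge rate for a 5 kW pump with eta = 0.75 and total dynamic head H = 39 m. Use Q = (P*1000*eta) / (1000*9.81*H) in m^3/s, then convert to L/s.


Q = (P * 1000 * eta) / (rho * g * H)
  = (5 * 1000 * 0.75) / (1000 * 9.81 * 39)
  = 3750 / 382590
  = 0.00980 m^3/s = 9.80 L/s


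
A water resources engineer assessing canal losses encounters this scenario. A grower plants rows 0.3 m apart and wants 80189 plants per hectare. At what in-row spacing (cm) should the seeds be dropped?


spacing = 10000 / (row_sp * density)
        = 10000 / (0.3 * 80189)
        = 10000 / 24056.70
        = 0.41568 m = 41.57 cm


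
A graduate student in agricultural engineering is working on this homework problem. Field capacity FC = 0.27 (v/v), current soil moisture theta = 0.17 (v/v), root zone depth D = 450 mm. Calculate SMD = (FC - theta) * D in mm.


SMD = (FC - theta) * D
    = (0.27 - 0.17) * 450
    = 0.100 * 450
    = 45 mm


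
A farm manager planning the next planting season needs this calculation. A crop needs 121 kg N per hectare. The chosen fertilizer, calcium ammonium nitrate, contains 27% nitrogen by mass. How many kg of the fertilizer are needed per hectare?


Rate = N_required / (N_content / 100)
     = 121 / (27 / 100)
     = 121 / 0.27
     = 448.15 kg/ha


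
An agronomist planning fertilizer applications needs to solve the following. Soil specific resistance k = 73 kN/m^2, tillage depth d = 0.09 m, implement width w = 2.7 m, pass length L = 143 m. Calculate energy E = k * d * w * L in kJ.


E = k * d * w * L
  = 73 * 0.09 * 2.7 * 143
  = 2536.68 kJ


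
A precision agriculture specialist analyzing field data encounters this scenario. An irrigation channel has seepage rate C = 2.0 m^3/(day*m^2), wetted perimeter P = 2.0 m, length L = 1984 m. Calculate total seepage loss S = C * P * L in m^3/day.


S = C * P * L
  = 2.0 * 2.0 * 1984
  = 7936 m^3/day


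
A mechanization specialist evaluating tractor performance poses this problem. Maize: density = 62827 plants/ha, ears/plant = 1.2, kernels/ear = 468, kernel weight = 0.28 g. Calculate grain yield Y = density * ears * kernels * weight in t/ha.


Y = density * ears * kernels * kw
  = 62827 * 1.2 * 468 * 0.28 g/ha
  = 9879420.10 g/ha
  = 9879.42 kg/ha = 9.88 t/ha


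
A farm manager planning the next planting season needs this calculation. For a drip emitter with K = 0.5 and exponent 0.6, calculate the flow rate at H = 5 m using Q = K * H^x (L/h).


Q = K * H^x
  = 0.5 * 5^0.6
  = 0.5 * 2.6265
  = 1.31 L/h


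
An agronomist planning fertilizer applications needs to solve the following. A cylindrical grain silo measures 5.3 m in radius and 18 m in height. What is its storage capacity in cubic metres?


V = pi * r^2 * h
  = pi * 5.3^2 * 18
  = pi * 28.09 * 18
  = 1588.45 m^3


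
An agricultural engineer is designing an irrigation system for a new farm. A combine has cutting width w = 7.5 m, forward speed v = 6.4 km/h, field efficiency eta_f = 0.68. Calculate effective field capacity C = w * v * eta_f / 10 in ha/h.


C = w * v * eta_f / 10
  = 7.5 * 6.4 * 0.68 / 10
  = 32.64 / 10
  = 3.26 ha/h


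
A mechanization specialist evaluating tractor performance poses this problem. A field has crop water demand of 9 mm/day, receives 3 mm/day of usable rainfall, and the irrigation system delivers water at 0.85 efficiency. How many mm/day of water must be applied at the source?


IWR = (ETc - Pe) / Ea
    = (9 - 3) / 0.85
    = 6 / 0.85
    = 7.06 mm/day


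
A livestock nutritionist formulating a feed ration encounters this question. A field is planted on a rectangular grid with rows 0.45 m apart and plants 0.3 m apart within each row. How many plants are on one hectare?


D = 10000 / (row_sp * plant_sp)
  = 10000 / (0.45 * 0.3)
  = 10000 / 0.1350
  = 74074.07 plants/ha


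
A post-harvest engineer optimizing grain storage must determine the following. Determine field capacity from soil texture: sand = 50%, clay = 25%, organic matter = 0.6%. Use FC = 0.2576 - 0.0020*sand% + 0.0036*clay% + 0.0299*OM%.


FC = 0.2576 - 0.0020*50 + 0.0036*25 + 0.0299*0.6
   = 0.2576 - 0.1000 + 0.0900 + 0.0179
   = 0.2655


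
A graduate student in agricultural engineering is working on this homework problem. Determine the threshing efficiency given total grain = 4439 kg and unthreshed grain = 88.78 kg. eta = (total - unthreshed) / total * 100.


eta = (total - unthreshed) / total * 100
    = (4439 - 88.78) / 4439 * 100
    = 4350.22 / 4439 * 100
    = 98%


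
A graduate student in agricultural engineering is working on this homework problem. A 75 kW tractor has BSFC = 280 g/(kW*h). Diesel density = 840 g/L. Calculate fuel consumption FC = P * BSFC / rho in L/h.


FC = P * BSFC / rho_fuel
   = 75 * 280 / 840
   = 21000 / 840
   = 25 L/h


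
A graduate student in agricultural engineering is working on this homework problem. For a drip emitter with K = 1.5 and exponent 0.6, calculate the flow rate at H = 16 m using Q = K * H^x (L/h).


Q = K * H^x
  = 1.5 * 16^0.6
  = 1.5 * 5.2780
  = 7.92 L/h
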